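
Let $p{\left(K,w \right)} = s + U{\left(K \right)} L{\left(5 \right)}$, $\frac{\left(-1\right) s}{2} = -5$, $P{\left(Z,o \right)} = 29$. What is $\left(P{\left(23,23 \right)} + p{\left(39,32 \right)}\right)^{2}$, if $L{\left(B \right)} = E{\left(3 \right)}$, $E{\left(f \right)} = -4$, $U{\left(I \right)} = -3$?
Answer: $2601$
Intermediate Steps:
$s = 10$ ($s = \left(-2\right) \left(-5\right) = 10$)
$L{\left(B \right)} = -4$
$p{\left(K,w \right)} = 22$ ($p{\left(K,w \right)} = 10 - -12 = 10 + 12 = 22$)
$\left(P{\left(23,23 \right)} + p{\left(39,32 \right)}\right)^{2} = \left(29 + 22\right)^{2} = 51^{2} = 2601$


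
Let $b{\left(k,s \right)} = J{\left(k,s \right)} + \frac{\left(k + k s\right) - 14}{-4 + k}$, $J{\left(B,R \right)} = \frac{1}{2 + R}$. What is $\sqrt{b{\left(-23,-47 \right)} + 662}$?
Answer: $\frac{\sqrt{140245}}{15} \approx 24.966$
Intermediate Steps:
$b{\left(k,s \right)} = \frac{1}{2 + s} + \frac{-14 + k + k s}{-4 + k}$ ($b{\left(k,s \right)} = \frac{1}{2 + s} + \frac{\left(k + k s\right) - 14}{-4 + k} = \frac{1}{2 + s} + \frac{-14 + k + k s}{-4 + k}$)
$\sqrt{b{\left(-23,-47 \right)} + 662} = \sqrt{\frac{-4 - 23 + \left(2 - 47\right) \left(-14 - 23 - -1081\right)}{\left(-4 - 23\right) \left(2 - 47\right)} + 662} = \sqrt{\frac{-4 - 23 - 45 \left(-14 - 23 + 1081\right)}{\left(-27\right) \left(-45\right)} + 662} = \sqrt{\left(- \frac{1}{27}\right) \left(- \frac{1}{45}\right) \left(-4 - 23 - 46980\right) + 662} = \sqrt{\left(- \frac{1}{27}\right) \left(- \frac{1}{45}\right) \left(-47007\right) + 662} = \sqrt{- \frac{1741}{45} + 662} = \sqrt{\frac{28049}{45}} = \frac{\sqrt{140245}}{15}$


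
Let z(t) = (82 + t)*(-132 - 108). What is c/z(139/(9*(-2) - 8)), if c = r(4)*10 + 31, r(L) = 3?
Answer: -793/239160 ≈ -0.0033158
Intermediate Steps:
z(t) = -19680 - 240*t (z(t) = (82 + t)*(-240) = -19680 - 240*t)
c = 61 (c = 3*10 + 31 = 30 + 31 = 61)
c/z(139/(9*(-2) - 8)) = 61/(-19680 - 33360/(9*(-2) - 8)) = 61/(-19680 - 33360/(-18 - 8)) = 61/(-19680 - 33360/(-26)) = 61/(-19680 - 33360*(-1)/26) = 61/(-19680 - 240*(-139/26)) = 61/(-19680 + 16680/13) = 61/(-239160/13) = 61*(-13/239160) = -793/239160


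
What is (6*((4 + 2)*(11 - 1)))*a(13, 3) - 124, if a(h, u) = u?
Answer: 956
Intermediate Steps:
(6*((4 + 2)*(11 - 1)))*a(13, 3) - 124 = (6*((4 + 2)*(11 - 1)))*3 - 124 = (6*(6*10))*3 - 124 = (6*60)*3 - 124 = 360*3 - 124 = 1080 - 124 = 956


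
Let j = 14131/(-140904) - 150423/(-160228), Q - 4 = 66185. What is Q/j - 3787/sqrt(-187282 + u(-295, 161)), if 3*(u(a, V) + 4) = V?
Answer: 373583393046792/4732755131 + 3787*I*sqrt(1685091)/561697 ≈ 78936.0 + 8.752*I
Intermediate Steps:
Q = 66189 (Q = 4 + 66185 = 66189)
u(a, V) = -4 + V/3
j = 4732755131/5644191528 (j = 14131*(-1/140904) - 150423*(-1/160228) = -14131/140904 + 150423/160228 = 4732755131/5644191528 ≈ 0.83852)
Q/j - 3787/sqrt(-187282 + u(-295, 161)) = 66189/(4732755131/5644191528) - 3787/sqrt(-187282 + (-4 + (1/3)*161)) = 66189*(5644191528/4732755131) - 3787/sqrt(-187282 + (-4 + 161/3)) = 373583393046792/4732755131 - 3787/sqrt(-187282 + 149/3) = 373583393046792/4732755131 - 3787*(-I*sqrt(1685091)/561697) = 373583393046792/4732755131 - (-3787)*I*sqrt(1685091)/561697 = 373583393046792/4732755131 + 3787*I*sqrt(1685091)/561697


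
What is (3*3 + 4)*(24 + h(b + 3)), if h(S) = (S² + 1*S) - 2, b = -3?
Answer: 286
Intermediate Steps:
h(S) = -2 + S + S² (h(S) = (S² + S) - 2 = (S + S²) - 2 = -2 + S + S²)
(3*3 + 4)*(24 + h(b + 3)) = (3*3 + 4)*(24 + (-2 + (-3 + 3) + (-3 + 3)²)) = (9 + 4)*(24 + (-2 + 0 + 0²)) = 13*(24 + (-2 + 0 + 0)) = 13*(24 - 2) = 13*22 = 286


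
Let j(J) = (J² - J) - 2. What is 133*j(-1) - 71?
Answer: -71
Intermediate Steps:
j(J) = -2 + J² - J
133*j(-1) - 71 = 133*(-2 + (-1)² - 1*(-1)) - 71 = 133*(-2 + 1 + 1) - 71 = 133*0 - 71 = 0 - 71 = -71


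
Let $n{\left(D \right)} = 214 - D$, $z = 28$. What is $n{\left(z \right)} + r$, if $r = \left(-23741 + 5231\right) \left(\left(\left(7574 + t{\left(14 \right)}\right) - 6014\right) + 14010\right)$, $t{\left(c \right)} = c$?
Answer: $-288459654$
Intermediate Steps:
$r = -288459840$ ($r = \left(-23741 + 5231\right) \left(\left(\left(7574 + 14\right) - 6014\right) + 14010\right) = - 18510 \left(\left(7588 - 6014\right) + 14010\right) = - 18510 \left(1574 + 14010\right) = \left(-18510\right) 15584 = -288459840$)
$n{\left(z \right)} + r = \left(214 - 28\right) - 288459840 = 186 - 288459840 = -288459654$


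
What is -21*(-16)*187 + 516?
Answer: 63348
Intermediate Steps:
-21*(-16)*187 + 516 = 336*187 + 516 = 62832 + 516 = 63348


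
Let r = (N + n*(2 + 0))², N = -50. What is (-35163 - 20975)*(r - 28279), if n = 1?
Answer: 1458184550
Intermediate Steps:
r = 2304 (r = (-50 + 1*(2 + 0))² = (-50 + 1*2)² = (-50 + 2)² = (-48)² = 2304)
(-35163 - 20975)*(r - 28279) = (-35163 - 20975)*(2304 - 28279) = -56138*(-25975) = 1458184550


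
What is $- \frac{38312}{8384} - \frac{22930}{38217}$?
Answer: $- \frac{207051853}{40051416} \approx -5.1696$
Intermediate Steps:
$- \frac{38312}{8384} - \frac{22930}{38217} = \left(-38312\right) \frac{1}{8384} - \frac{22930}{38217} = - \frac{4789}{1048} - \frac{22930}{38217} = - \frac{207051853}{40051416}$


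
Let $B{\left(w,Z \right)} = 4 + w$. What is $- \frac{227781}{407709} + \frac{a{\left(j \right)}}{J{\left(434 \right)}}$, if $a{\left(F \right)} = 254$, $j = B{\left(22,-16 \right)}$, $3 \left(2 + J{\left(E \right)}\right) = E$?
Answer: $\frac{11843555}{9694414} \approx 1.2217$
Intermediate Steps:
$J{\left(E \right)} = -2 + \frac{E}{3}$
$j = 26$ ($j = 4 + 22 = 26$)
$- \frac{227781}{407709} + \frac{a{\left(j \right)}}{J{\left(434 \right)}} = - \frac{227781}{407709} + \frac{254}{-2 + \frac{1}{3} \cdot 434} = \left(-227781\right) \frac{1}{407709} + \frac{254}{-2 + \frac{434}{3}} = - \frac{25309}{45301} + \frac{254}{\frac{428}{3}} = - \frac{25309}{45301} + 254 \cdot \frac{3}{428} = - \frac{25309}{45301} + \frac{381}{214} = \frac{11843555}{9694414}$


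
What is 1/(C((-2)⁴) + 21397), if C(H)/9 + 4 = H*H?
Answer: 1/23665 ≈ 4.2256e-5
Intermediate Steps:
C(H) = -36 + 9*H² (C(H) = -36 + 9*(H*H) = -36 + 9*H²)
1/(C((-2)⁴) + 21397) = 1/((-36 + 9*((-2)⁴)²) + 21397) = 1/((-36 + 9*16²) + 21397) = 1/((-36 + 9*256) + 21397) = 1/((-36 + 2304) + 21397) = 1/(2268 + 21397) = 1/23665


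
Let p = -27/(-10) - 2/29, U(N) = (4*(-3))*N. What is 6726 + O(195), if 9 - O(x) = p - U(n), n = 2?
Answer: 1945427/290 ≈ 6708.4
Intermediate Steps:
U(N) = -12*N
p = 763/290 (p = -27*(-1/10) - 2*1/29 = 27/10 - 2/29 = 763/290 ≈ 2.6310)
O(x) = -5113/290 (O(x) = 9 - (763/290 - (-12)*2) = 9 - (763/290 - 1*(-24)) = 9 - (763/290 + 24) = 9 - 1*7723/290 = 9 - 7723/290 = -5113/290)
6726 + O(195) = 6726 - 5113/290 = 1945427/290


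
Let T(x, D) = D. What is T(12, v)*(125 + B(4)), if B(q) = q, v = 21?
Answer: 2709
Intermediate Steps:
T(12, v)*(125 + B(4)) = 21*(125 + 4) = 21*129 = 2709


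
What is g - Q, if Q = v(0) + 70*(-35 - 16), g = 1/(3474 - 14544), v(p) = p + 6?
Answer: 39453479/11070 ≈ 3564.0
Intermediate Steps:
v(p) = 6 + p
g = -1/11070 (g = 1/(-11070) = -1/11070 ≈ -9.0334e-5)
Q = -3564 (Q = (6 + 0) + 70*(-35 - 16) = 6 + 70*(-51) = 6 - 3570 = -3564)
g - Q = -1/11070 - 1*(-3564) = -1/11070 + 3564 = 39453479/11070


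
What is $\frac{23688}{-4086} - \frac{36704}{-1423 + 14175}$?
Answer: $- \frac{1569590}{180919} \approx -8.6756$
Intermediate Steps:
$\frac{23688}{-4086} - \frac{36704}{-1423 + 14175} = 23688 \left(- \frac{1}{4086}\right) - \frac{36704}{12752} = - \frac{1316}{227} - \frac{2294}{797} = - \frac{1569590}{180919}$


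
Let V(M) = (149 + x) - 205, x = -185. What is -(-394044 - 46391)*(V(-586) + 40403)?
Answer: 17688750470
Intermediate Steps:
V(M) = -241 (V(M) = (149 - 185) - 205 = -36 - 205 = -241)
-(-394044 - 46391)*(V(-586) + 40403) = -(-394044 - 46391)*(-241 + 40403) = -(-440435)*40162 = -1*(-17688750470) = 17688750470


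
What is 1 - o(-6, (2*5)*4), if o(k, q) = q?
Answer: -39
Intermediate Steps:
1 - o(-6, (2*5)*4) = 1 - 2*5*4 = 1 - 10*4 = 1 - 1*40 = 1 - 40 = -39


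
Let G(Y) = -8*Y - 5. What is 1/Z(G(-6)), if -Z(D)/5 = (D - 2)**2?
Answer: -1/8405 ≈ -0.00011898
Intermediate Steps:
G(Y) = -5 - 8*Y
Z(D) = -5*(-2 + D)**2 (Z(D) = -5*(D - 2)**2 = -5*(-2 + D)**2)
1/Z(G(-6)) = 1/(-5*(-2 + (-5 - 8*(-6)))**2) = 1/(-5*(-2 + (-5 + 48))**2) = 1/(-5*(-2 + 43)**2) = 1/(-5*41**2) = 1/(-5*1681) = 1/(-8405) = -1/8405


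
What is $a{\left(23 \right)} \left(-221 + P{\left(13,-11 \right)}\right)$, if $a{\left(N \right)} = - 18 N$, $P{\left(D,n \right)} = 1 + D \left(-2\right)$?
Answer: $101844$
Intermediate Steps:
$P{\left(D,n \right)} = 1 - 2 D$
$a{\left(23 \right)} \left(-221 + P{\left(13,-11 \right)}\right) = \left(-18\right) 23 \left(-221 + \left(1 - 26\right)\right) = - 414 \left(-221 + \left(1 - 26\right)\right) = - 414 \left(-221 - 25\right) = \left(-414\right) \left(-246\right) = 101844$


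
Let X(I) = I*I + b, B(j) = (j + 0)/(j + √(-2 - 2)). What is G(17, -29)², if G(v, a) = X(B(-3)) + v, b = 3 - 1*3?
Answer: 8503060/28561 + 630288*I/28561 ≈ 297.72 + 22.068*I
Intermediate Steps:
b = 0 (b = 3 - 3 = 0)
B(j) = j/(j + 2*I) (B(j) = j/(j + √(-4)) = j/(j + 2*I))
X(I) = I² (X(I) = I*I + 0 = I² + 0 = I²)
G(v, a) = v + 9*(-3 - 2*I)²/169 (G(v, a) = (-3*(-3 - 2*I)/13)² + v = 9*(-3 - 2*I)²/169 + v = v + 9*(-3 - 2*I)²/169)
G(17, -29)² = (17 + 9*(3 + 2*I)²/169)²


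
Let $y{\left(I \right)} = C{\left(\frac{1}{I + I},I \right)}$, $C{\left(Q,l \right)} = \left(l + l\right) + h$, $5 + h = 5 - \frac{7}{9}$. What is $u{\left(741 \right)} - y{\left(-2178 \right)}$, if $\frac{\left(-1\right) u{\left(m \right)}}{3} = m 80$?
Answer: $- \frac{1561349}{9} \approx -1.7348 \cdot 10^{5}$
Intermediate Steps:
$h = - \frac{7}{9}$ ($h = -5 + \left(5 - \frac{7}{9}\right) = -5 + \frac{38}{9} = - \frac{7}{9} \approx -0.77778$)
$u{\left(m \right)} = - 240 m$ ($u{\left(m \right)} = - 3 m 80 = - 3 \cdot 80 m = - 240 m$)
$C{\left(Q,l \right)} = - \frac{7}{9} + 2 l$ ($C{\left(Q,l \right)} = \left(l + l\right) - \frac{7}{9} = 2 l - \frac{7}{9} = - \frac{7}{9} + 2 l$)
$y{\left(I \right)} = - \frac{7}{9} + 2 I$
$u{\left(741 \right)} - y{\left(-2178 \right)} = \left(-240\right) 741 - \left(- \frac{7}{9} + 2 \left(-2178\right)\right) = -177840 - \left(- \frac{7}{9} - 4356\right) = -177840 - - \frac{39211}{9} = -177840 + \frac{39211}{9} = - \frac{1561349}{9}$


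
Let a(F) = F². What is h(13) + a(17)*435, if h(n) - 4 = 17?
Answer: 125736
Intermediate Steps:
h(n) = 21 (h(n) = 4 + 17 = 21)
h(13) + a(17)*435 = 21 + 17²*435 = 21 + 289*435 = 21 + 125715 = 125736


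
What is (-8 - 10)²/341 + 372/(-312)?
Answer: -2147/8866 ≈ -0.24216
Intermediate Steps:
(-8 - 10)²/341 + 372/(-312) = (-18)²*(1/341) + 372*(-1/312) = 324*(1/341) - 31/26 = 324/341 - 31/26 = -2147/8866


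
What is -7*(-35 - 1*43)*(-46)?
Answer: -25116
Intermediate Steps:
-7*(-35 - 1*43)*(-46) = -7*(-35 - 43)*(-46) = -7*(-78)*(-46) = 546*(-46) = -25116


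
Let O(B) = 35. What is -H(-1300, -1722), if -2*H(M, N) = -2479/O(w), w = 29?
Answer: -2479/70 ≈ -35.414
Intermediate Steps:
H(M, N) = 2479/70 (H(M, N) = -(-2479)/(2*35) = -½*(-2479/35) = 2479/70)
-H(-1300, -1722) = -1*2479/70 = -2479/70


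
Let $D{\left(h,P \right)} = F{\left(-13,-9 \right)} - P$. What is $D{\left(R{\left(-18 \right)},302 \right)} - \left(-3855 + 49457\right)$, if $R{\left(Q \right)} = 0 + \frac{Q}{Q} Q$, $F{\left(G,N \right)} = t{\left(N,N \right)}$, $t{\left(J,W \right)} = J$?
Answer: $-45913$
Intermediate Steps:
$F{\left(G,N \right)} = N$
$R{\left(Q \right)} = Q$ ($R{\left(Q \right)} = 0 + 1 Q = 0 + Q = Q$)
$D{\left(h,P \right)} = -9 - P$
$D{\left(R{\left(-18 \right)},302 \right)} - \left(-3855 + 49457\right) = \left(-9 - 302\right) - \left(-3855 + 49457\right) = \left(-9 - 302\right) - 45602 = -311 - 45602 = -45913$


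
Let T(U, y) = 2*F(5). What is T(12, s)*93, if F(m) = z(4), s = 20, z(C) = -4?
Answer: -744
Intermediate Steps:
F(m) = -4
T(U, y) = -8 (T(U, y) = 2*(-4) = -8)
T(12, s)*93 = -8*93 = -744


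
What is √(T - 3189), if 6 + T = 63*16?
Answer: 27*I*√3 ≈ 46.765*I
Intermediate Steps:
T = 1002 (T = -6 + 63*16 = -6 + 1008 = 1002)
√(T - 3189) = √(1002 - 3189) = √(-2187) = 27*I*√3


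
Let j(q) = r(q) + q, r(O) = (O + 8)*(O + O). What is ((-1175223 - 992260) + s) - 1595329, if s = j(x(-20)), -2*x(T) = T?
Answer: -3762442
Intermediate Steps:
r(O) = 2*O*(8 + O) (r(O) = (8 + O)*(2*O) = 2*O*(8 + O))
x(T) = -T/2
j(q) = q + 2*q*(8 + q) (j(q) = 2*q*(8 + q) + q = q + 2*q*(8 + q))
s = 370 (s = (-1/2*(-20))*(17 + 2*(-1/2*(-20))) = 10*(17 + 2*10) = 10*(17 + 20) = 10*37 = 370)
((-1175223 - 992260) + s) - 1595329 = ((-1175223 - 992260) + 370) - 1595329 = (-2167483 + 370) - 1595329 = -2167113 - 1595329 = -3762442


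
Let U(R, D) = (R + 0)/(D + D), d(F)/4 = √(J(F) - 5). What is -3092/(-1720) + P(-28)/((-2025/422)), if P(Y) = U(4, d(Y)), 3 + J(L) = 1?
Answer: 773/430 + 211*I*√7/14175 ≈ 1.7977 + 0.039383*I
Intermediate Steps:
J(L) = -2 (J(L) = -3 + 1 = -2)
d(F) = 4*I*√7 (d(F) = 4*√(-2 - 5) = 4*√(-7) = 4*(I*√7) = 4*I*√7)
U(R, D) = R/(2*D) (U(R, D) = R/((2*D)) = R*(1/(2*D)) = R/(2*D))
P(Y) = -I*√7/14 (P(Y) = (½)*4/(4*I*√7) = (½)*4*(-I*√7/28) = -I*√7/14)
-3092/(-1720) + P(-28)/((-2025/422)) = -3092/(-1720) + (-I*√7/14)/((-2025/422)) = -3092*(-1/1720) + (-I*√7/14)/((-2025*1/422)) = 773/430 + (-I*√7/14)/(-2025/422) = 773/430 - I*√7/14*(-422/2025) = 773/430 + 211*I*√7/14175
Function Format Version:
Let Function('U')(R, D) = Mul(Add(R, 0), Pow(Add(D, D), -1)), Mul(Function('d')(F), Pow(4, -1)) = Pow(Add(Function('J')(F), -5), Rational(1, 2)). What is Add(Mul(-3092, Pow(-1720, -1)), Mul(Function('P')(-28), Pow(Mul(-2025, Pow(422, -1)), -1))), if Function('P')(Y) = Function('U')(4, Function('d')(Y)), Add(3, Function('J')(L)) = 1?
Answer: Add(Rational(773, 430), Mul(Rational(211, 14175), I, Pow(7, Rational(1, 2)))) ≈ Add(1.7977, Mul(0.039383, I))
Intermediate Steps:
Function('J')(L) = -2 (Function('J')(L) = Add(-3, 1) = -2)
Function('d')(F) = Mul(4, I, Pow(7, Rational(1, 2))) (Function('d')(F) = Mul(4, Pow(Add(-2, -5), Rational(1, 2))) = Mul(4, Pow(-7, Rational(1, 2))) = Mul(4, Mul(I, Pow(7, Rational(1, 2)))) = Mul(4, I, Pow(7, Rational(1, 2))))
Function('U')(R, D) = Mul(Rational(1, 2), R, Pow(D, -1)) (Function('U')(R, D) = Mul(R, Pow(Mul(2, D), -1)) = Mul(R, Mul(Rational(1, 2), Pow(D, -1))) = Mul(Rational(1, 2), R, Pow(D, -1)))
Function('P')(Y) = Mul(Rational(-1, 14), I, Pow(7, Rational(1, 2))) (Function('P')(Y) = Mul(Rational(1, 2), 4, Pow(Mul(4, I, Pow(7, Rational(1, 2))), -1)) = Mul(Rational(1, 2), 4, Mul(Rational(-1, 28), I, Pow(7, Rational(1, 2)))) = Mul(Rational(-1, 14), I, Pow(7, Rational(1, 2))))
Add(Mul(-3092, Pow(-1720, -1)), Mul(Function('P')(-28), Pow(Mul(-2025, Pow(422, -1)), -1))) = Add(Mul(-3092, Pow(-1720, -1)), Mul(Mul(Rational(-1, 14), I, Pow(7, Rational(1, 2))), Pow(Mul(-2025, Pow(422, -1)), -1))) = Add(Mul(-3092, Rational(-1, 1720)), Mul(Mul(Rational(-1, 14), I, Pow(7, Rational(1, 2))), Pow(Mul(-2025, Rational(1, 422)), -1))) = Add(Rational(773, 430), Mul(Mul(Rational(-1, 14), I, Pow(7, Rational(1, 2))), Pow(Rational(-2025, 422), -1))) = Add(Rational(773, 430), Mul(Mul(Rational(-1, 14), I, Pow(7, Rational(1, 2))), Rational(-422, 2025))) = Add(Rational(773, 430), Mul(Rational(211, 14175), I, Pow(7, Rational(1, 2))))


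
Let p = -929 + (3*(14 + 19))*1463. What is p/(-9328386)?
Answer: -71954/4664193 ≈ -0.015427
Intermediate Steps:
p = 143908 (p = -929 + (3*33)*1463 = -929 + 99*1463 = -929 + 144837 = 143908)
p/(-9328386) = 143908/(-9328386) = 143908*(-1/9328386) = -71954/4664193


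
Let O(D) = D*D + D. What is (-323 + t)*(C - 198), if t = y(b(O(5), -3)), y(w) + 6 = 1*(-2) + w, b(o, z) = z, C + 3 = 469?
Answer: -89512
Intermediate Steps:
C = 466 (C = -3 + 469 = 466)
O(D) = D + D² (O(D) = D² + D = D + D²)
y(w) = -8 + w (y(w) = -6 + (1*(-2) + w) = -6 + (-2 + w) = -8 + w)
t = -11 (t = -8 - 3 = -11)
(-323 + t)*(C - 198) = (-323 - 11)*(466 - 198) = -334*268 = -89512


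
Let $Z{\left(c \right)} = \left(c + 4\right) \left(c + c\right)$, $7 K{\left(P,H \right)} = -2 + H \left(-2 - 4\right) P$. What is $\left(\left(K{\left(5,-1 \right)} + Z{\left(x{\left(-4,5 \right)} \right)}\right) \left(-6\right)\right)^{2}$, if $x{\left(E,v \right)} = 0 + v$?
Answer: $318096$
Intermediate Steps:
$x{\left(E,v \right)} = v$
$K{\left(P,H \right)} = - \frac{2}{7} - \frac{6 H P}{7}$ ($K{\left(P,H \right)} = \frac{-2 + H \left(-2 - 4\right) P}{7} = \frac{-2 + H \left(- 6 P\right)}{7} = \frac{-2 - 6 H P}{7} = - \frac{2}{7} - \frac{6 H P}{7}$)
$Z{\left(c \right)} = 2 c \left(4 + c\right)$ ($Z{\left(c \right)} = \left(4 + c\right) 2 c = 2 c \left(4 + c\right)$)
$\left(\left(K{\left(5,-1 \right)} + Z{\left(x{\left(-4,5 \right)} \right)}\right) \left(-6\right)\right)^{2} = \left(\left(\left(- \frac{2}{7} - \left(- \frac{6}{7}\right) 5\right) + 2 \cdot 5 \left(4 + 5\right)\right) \left(-6\right)\right)^{2} = \left(\left(\left(- \frac{2}{7} + \frac{30}{7}\right) + 2 \cdot 5 \cdot 9\right) \left(-6\right)\right)^{2} = \left(\left(4 + 90\right) \left(-6\right)\right)^{2} = \left(94 \left(-6\right)\right)^{2} = \left(-564\right)^{2} = 318096$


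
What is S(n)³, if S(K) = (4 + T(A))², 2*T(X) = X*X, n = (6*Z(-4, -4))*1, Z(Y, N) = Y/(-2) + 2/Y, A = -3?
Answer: 24137569/64 ≈ 3.7715e+5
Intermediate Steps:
Z(Y, N) = 2/Y - Y/2 (Z(Y, N) = Y*(-½) + 2/Y = -Y/2 + 2/Y = 2/Y - Y/2)
n = 9 (n = (6*(2/(-4) - ½*(-4)))*1 = (6*(2*(-¼) + 2))*1 = (6*(-½ + 2))*1 = (6*(3/2))*1 = 9*1 = 9)
T(X) = X²/2 (T(X) = (X*X)/2 = X²/2)
S(K) = 289/4 (S(K) = (4 + (½)*(-3)²)² = (4 + (½)*9)² = (4 + 9/2)² = (17/2)² = 289/4)
S(n)³ = (289/4)³ = 24137569/64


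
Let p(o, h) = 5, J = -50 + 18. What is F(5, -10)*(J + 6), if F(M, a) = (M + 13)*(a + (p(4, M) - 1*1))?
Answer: 2808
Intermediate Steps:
J = -32
F(M, a) = (4 + a)*(13 + M) (F(M, a) = (M + 13)*(a + (5 - 1*1)) = (13 + M)*(a + (5 - 1)) = (13 + M)*(a + 4) = (13 + M)*(4 + a) = (4 + a)*(13 + M))
F(5, -10)*(J + 6) = (52 + 4*5 + 13*(-10) + 5*(-10))*(-32 + 6) = (52 + 20 - 130 - 50)*(-26) = -108*(-26) = 2808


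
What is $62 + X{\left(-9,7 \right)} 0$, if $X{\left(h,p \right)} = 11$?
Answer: $62$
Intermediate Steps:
$62 + X{\left(-9,7 \right)} 0 = 62 + 11 \cdot 0 = 62 + 0 = 62$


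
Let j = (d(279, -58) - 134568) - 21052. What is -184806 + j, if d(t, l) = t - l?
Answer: -340089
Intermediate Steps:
j = -155283 (j = ((279 - 1*(-58)) - 134568) - 21052 = ((279 + 58) - 134568) - 21052 = (337 - 134568) - 21052 = -134231 - 21052 = -155283)
-184806 + j = -184806 - 155283 = -340089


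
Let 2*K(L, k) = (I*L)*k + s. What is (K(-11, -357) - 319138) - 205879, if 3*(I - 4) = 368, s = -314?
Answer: -276464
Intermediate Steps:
I = 380/3 (I = 4 + (⅓)*368 = 4 + 368/3 = 380/3 ≈ 126.67)
K(L, k) = -157 + 190*L*k/3 (K(L, k) = ((380*L/3)*k - 314)/2 = (380*L*k/3 - 314)/2 = (-314 + 380*L*k/3)/2 = -157 + 190*L*k/3)
(K(-11, -357) - 319138) - 205879 = ((-157 + (190/3)*(-11)*(-357)) - 319138) - 205879 = ((-157 + 248710) - 319138) - 205879 = (248553 - 319138) - 205879 = -70585 - 205879 = -276464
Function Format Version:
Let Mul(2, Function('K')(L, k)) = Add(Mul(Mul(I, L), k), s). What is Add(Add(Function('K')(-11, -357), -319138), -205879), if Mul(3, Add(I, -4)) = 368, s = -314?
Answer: -276464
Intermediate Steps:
I = Rational(380, 3) (I = Add(4, Mul(Rational(1, 3), 368)) = Add(4, Rational(368, 3)) = Rational(380, 3) ≈ 126.67)
Function('K')(L, k) = Add(-157, Mul(Rational(190, 3), L, k)) (Function('K')(L, k) = Mul(Rational(1, 2), Add(Mul(Mul(Rational(380, 3), L), k), -314)) = Mul(Rational(1, 2), Add(Mul(Rational(380, 3), L, k), -314)) = Mul(Rational(1, 2), Add(-314, Mul(Rational(380, 3), L, k))) = Add(-157, Mul(Rational(190, 3), L, k)))
Add(Add(Function('K')(-11, -357), -319138), -205879) = Add(Add(Add(-157, Mul(Rational(190, 3), -11, -357)), -319138), -205879) = Add(Add(Add(-157, 248710), -319138), -205879) = Add(Add(248553, -319138), -205879) = Add(-70585, -205879) = -276464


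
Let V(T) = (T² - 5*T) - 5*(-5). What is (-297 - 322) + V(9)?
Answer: -558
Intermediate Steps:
V(T) = 25 + T² - 5*T (V(T) = (T² - 5*T) + 25 = 25 + T² - 5*T)
(-297 - 322) + V(9) = (-297 - 322) + (25 + 9² - 5*9) = -619 + (25 + 81 - 45) = -619 + 61 = -558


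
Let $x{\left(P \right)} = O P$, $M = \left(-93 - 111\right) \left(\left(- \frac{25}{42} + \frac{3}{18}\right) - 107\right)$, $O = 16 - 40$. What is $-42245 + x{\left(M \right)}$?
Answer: $- \frac{3977507}{7} \approx -5.6822 \cdot 10^{5}$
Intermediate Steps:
$O = -24$
$M = \frac{153408}{7}$ ($M = - 204 \left(\left(\left(-25\right) \frac{1}{42} + 3 \cdot \frac{1}{18}\right) - 107\right) = - 204 \left(\left(- \frac{25}{42} + \frac{1}{6}\right) - 107\right) = - 204 \left(- \frac{3}{7} - 107\right) = \left(-204\right) \left(- \frac{752}{7}\right) = \frac{153408}{7} \approx 21915.0$)
$x{\left(P \right)} = - 24 P$
$-42245 + x{\left(M \right)} = -42245 - \frac{3681792}{7} = - \frac{3977507}{7}$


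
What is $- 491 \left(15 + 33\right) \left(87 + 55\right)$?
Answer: $-3346656$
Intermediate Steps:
$- 491 \left(15 + 33\right) \left(87 + 55\right) = - 491 \cdot 48 \cdot 142 = \left(-491\right) 6816 = -3346656$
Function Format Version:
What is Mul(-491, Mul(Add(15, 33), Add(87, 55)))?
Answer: -3346656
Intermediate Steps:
Mul(-491, Mul(Add(15, 33), Add(87, 55))) = Mul(-491, Mul(48, 142)) = Mul(-491, 6816) = -3346656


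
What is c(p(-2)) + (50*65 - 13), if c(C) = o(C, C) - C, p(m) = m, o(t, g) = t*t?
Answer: 3243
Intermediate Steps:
o(t, g) = t**2
c(C) = C**2 - C
c(p(-2)) + (50*65 - 13) = -2*(-1 - 2) + (50*65 - 13) = -2*(-3) + (3250 - 13) = 6 + 3237 = 3243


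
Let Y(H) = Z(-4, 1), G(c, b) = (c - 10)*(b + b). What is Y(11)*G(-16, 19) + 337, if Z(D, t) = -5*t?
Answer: 5277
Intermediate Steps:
G(c, b) = 2*b*(-10 + c) (G(c, b) = (-10 + c)*(2*b) = 2*b*(-10 + c))
Y(H) = -5 (Y(H) = -5*1 = -5)
Y(11)*G(-16, 19) + 337 = -10*19*(-10 - 16) + 337 = -10*19*(-26) + 337 = -5*(-988) + 337 = 4940 + 337 = 5277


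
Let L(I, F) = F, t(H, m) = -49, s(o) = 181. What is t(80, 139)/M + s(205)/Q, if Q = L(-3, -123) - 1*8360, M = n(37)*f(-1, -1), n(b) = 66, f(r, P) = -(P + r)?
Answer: -439559/1119756 ≈ -0.39255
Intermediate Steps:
f(r, P) = -P - r
M = 132 (M = 66*(-1*(-1) - 1*(-1)) = 66*(1 + 1) = 66*2 = 132)
Q = -8483 (Q = -123 - 1*8360 = -123 - 8360 = -8483)
t(80, 139)/M + s(205)/Q = -49/132 + 181/(-8483) = -49*1/132 + 181*(-1/8483) = -49/132 - 181/8483 = -439559/1119756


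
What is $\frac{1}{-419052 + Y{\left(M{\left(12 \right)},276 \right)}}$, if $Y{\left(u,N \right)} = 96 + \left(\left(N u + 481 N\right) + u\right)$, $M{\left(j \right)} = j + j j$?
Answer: $- \frac{1}{242988} \approx -4.1154 \cdot 10^{-6}$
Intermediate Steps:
$M{\left(j \right)} = j + j^{2}$
$Y{\left(u,N \right)} = 96 + u + 481 N + N u$ ($Y{\left(u,N \right)} = 96 + \left(\left(481 N + N u\right) + u\right) = 96 + \left(u + 481 N + N u\right) = 96 + u + 481 N + N u$)
$\frac{1}{-419052 + Y{\left(M{\left(12 \right)},276 \right)}} = \frac{1}{-419052 + \left(96 + 12 \left(1 + 12\right) + 481 \cdot 276 + 276 \cdot 12 \left(1 + 12\right)\right)} = \frac{1}{-419052 + \left(96 + 12 \cdot 13 + 132756 + 276 \cdot 12 \cdot 13\right)} = \frac{1}{-419052 + \left(96 + 156 + 132756 + 276 \cdot 156\right)} = \frac{1}{-419052 + \left(96 + 156 + 132756 + 43056\right)} = \frac{1}{-419052 + 176064} = \frac{1}{-242988} = - \frac{1}{242988}$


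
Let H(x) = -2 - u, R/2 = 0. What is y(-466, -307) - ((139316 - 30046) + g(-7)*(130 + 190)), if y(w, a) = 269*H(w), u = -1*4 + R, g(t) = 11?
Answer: -112252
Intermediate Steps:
R = 0 (R = 2*0 = 0)
u = -4 (u = -1*4 + 0 = -4 + 0 = -4)
H(x) = 2 (H(x) = -2 - 1*(-4) = -2 + 4 = 2)
y(w, a) = 538 (y(w, a) = 269*2 = 538)
y(-466, -307) - ((139316 - 30046) + g(-7)*(130 + 190)) = 538 - ((139316 - 30046) + 11*(130 + 190)) = 538 - (109270 + 11*320) = 538 - (109270 + 3520) = 538 - 1*112790 = 538 - 112790 = -112252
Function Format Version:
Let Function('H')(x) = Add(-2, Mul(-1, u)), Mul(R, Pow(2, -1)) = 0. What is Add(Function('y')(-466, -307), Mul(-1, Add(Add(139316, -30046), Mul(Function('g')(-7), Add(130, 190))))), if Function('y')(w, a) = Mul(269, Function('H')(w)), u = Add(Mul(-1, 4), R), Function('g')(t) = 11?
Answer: -112252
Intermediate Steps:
R = 0 (R = Mul(2, 0) = 0)
u = -4 (u = Add(Mul(-1, 4), 0) = Add(-4, 0) = -4)
Function('H')(x) = 2 (Function('H')(x) = Add(-2, Mul(-1, -4)) = Add(-2, 4) = 2)
Function('y')(w, a) = 538 (Function('y')(w, a) = Mul(269, 2) = 538)
Add(Function('y')(-466, -307), Mul(-1, Add(Add(139316, -30046), Mul(Function('g')(-7), Add(130, 190))))) = Add(538, Mul(-1, Add(Add(139316, -30046), Mul(11, Add(130, 190))))) = Add(538, Mul(-1, Add(109270, Mul(11, 320)))) = Add(538, Mul(-1, Add(109270, 3520))) = Add(538, Mul(-1, 112790)) = Add(538, -112790) = -112252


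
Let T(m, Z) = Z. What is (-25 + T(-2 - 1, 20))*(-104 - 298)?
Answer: 2010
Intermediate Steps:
(-25 + T(-2 - 1, 20))*(-104 - 298) = (-25 + 20)*(-104 - 298) = -5*(-402) = 2010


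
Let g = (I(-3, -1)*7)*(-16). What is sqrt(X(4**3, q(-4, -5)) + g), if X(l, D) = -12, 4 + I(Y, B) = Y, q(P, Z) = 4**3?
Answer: 2*sqrt(193) ≈ 27.785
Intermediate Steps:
q(P, Z) = 64
I(Y, B) = -4 + Y
g = 784 (g = ((-4 - 3)*7)*(-16) = -7*7*(-16) = -49*(-16) = 784)
sqrt(X(4**3, q(-4, -5)) + g) = sqrt(-12 + 784) = sqrt(772) = 2*sqrt(193)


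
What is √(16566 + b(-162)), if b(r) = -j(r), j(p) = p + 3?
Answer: 5*√669 ≈ 129.33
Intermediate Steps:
j(p) = 3 + p
b(r) = -3 - r (b(r) = -(3 + r) = -3 - r)
√(16566 + b(-162)) = √(16566 + (-3 - 1*(-162))) = √(16566 + (-3 + 162)) = √(16566 + 159) = √16725 = 5*√669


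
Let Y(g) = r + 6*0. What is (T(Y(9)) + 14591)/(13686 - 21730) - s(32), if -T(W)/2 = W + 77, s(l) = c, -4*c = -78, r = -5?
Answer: -171305/8044 ≈ -21.296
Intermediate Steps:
c = 39/2 (c = -¼*(-78) = 39/2 ≈ 19.500)
Y(g) = -5 (Y(g) = -5 + 6*0 = -5 + 0 = -5)
s(l) = 39/2
T(W) = -154 - 2*W (T(W) = -2*(W + 77) = -2*(77 + W) = -154 - 2*W)
(T(Y(9)) + 14591)/(13686 - 21730) - s(32) = ((-154 - 2*(-5)) + 14591)/(13686 - 21730) - 1*39/2 = ((-154 + 10) + 14591)/(-8044) - 39/2 = (-144 + 14591)*(-1/8044) - 39/2 = 14447*(-1/8044) - 39/2 = -14447/8044 - 39/2 = -171305/8044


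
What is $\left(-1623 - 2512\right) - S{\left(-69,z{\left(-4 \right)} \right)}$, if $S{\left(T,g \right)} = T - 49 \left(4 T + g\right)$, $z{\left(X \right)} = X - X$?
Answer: $-17590$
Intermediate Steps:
$z{\left(X \right)} = 0$
$S{\left(T,g \right)} = - 195 T - 49 g$ ($S{\left(T,g \right)} = T - 49 \left(g + 4 T\right) = T - \left(49 g + 196 T\right) = - 195 T - 49 g$)
$\left(-1623 - 2512\right) - S{\left(-69,z{\left(-4 \right)} \right)} = \left(-1623 - 2512\right) - \left(\left(-195\right) \left(-69\right) - 0\right) = \left(-1623 - 2512\right) - \left(13455 + 0\right) = -4135 - 13455 = -17590$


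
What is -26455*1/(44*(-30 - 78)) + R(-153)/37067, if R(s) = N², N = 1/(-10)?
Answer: 2228653483/400323600 ≈ 5.5671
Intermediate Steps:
N = -⅒ ≈ -0.10000
R(s) = 1/100 (R(s) = (-⅒)² = 1/100)
-26455*1/(44*(-30 - 78)) + R(-153)/37067 = -26455*1/(44*(-30 - 78)) + (1/100)/37067 = -26455/((-108*44)) + (1/100)*(1/37067) = -26455/(-4752) + 1/3706700 = -26455*(-1/4752) + 1/3706700 = 2405/432 + 1/3706700 = 2228653483/400323600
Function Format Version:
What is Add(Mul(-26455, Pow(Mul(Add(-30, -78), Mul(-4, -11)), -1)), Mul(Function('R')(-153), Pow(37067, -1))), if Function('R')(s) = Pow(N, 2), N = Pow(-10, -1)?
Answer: Rational(2228653483, 400323600) ≈ 5.5671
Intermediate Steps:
N = Rational(-1, 10) ≈ -0.10000
Function('R')(s) = Rational(1, 100) (Function('R')(s) = Pow(Rational(-1, 10), 2) = Rational(1, 100))
Add(Mul(-26455, Pow(Mul(Add(-30, -78), Mul(-4, -11)), -1)), Mul(Function('R')(-153), Pow(37067, -1))) = Add(Mul(-26455, Pow(Mul(Add(-30, -78), Mul(-4, -11)), -1)), Mul(Rational(1, 100), Pow(37067, -1))) = Add(Mul(-26455, Pow(Mul(-108, 44), -1)), Mul(Rational(1, 100), Rational(1, 37067))) = Add(Mul(-26455, Pow(-4752, -1)), Rational(1, 3706700)) = Add(Mul(-26455, Rational(-1, 4752)), Rational(1, 3706700)) = Add(Rational(2405, 432), Rational(1, 3706700)) = Rational(2228653483, 400323600)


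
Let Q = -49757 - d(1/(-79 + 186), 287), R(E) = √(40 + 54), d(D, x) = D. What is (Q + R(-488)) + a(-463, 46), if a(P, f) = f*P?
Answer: -7602886/107 + √94 ≈ -71045.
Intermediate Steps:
R(E) = √94
Q = -5324000/107 (Q = -49757 - 1/(-79 + 186) = -49757 - 1/107 = -5324000/107 ≈ -49757.)
a(P, f) = P*f
(Q + R(-488)) + a(-463, 46) = (-5324000/107 + √94) - 463*46 = (-5324000/107 + √94) - 21298 = -7602886/107 + √94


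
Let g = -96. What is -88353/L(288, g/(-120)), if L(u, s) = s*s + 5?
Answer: -736275/47 ≈ -15665.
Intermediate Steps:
L(u, s) = 5 + s² (L(u, s) = s² + 5 = 5 + s²)
-88353/L(288, g/(-120)) = -88353/(5 + (-96/(-120))²) = -88353/(5 + (-96*(-1/120))²) = -88353/(5 + (⅘)²) = -88353/(5 + 16/25) = -88353/141/25 = -88353*25/141 = -736275/47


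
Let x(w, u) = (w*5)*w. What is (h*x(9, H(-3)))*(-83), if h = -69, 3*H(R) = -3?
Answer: 2319435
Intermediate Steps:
H(R) = -1 (H(R) = (⅓)*(-3) = -1)
x(w, u) = 5*w² (x(w, u) = (5*w)*w = 5*w²)
(h*x(9, H(-3)))*(-83) = -345*9²*(-83) = -345*81*(-83) = -69*405*(-83) = -27945*(-83) = 2319435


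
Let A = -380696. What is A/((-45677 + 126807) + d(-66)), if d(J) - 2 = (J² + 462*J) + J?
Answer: -190348/27465 ≈ -6.9306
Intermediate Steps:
d(J) = 2 + J² + 463*J (d(J) = 2 + ((J² + 462*J) + J) = 2 + (J² + 463*J) = 2 + J² + 463*J)
A/((-45677 + 126807) + d(-66)) = -380696/((-45677 + 126807) + (2 + (-66)² + 463*(-66))) = -380696/(81130 + (2 + 4356 - 30558)) = -380696/(81130 - 26200) = -380696/54930 = -380696*1/54930 = -190348/27465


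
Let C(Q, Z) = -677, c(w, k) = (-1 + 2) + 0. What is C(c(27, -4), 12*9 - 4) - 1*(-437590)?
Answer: 436913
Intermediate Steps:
c(w, k) = 1 (c(w, k) = 1 + 0 = 1)
C(c(27, -4), 12*9 - 4) - 1*(-437590) = -677 - 1*(-437590) = -677 + 437590 = 436913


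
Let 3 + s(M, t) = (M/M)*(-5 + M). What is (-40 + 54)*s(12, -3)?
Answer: 56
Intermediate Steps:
s(M, t) = -8 + M (s(M, t) = -3 + (M/M)*(-5 + M) = -3 + 1*(-5 + M) = -3 + (-5 + M) = -8 + M)
(-40 + 54)*s(12, -3) = (-40 + 54)*(-8 + 12) = 14*4 = 56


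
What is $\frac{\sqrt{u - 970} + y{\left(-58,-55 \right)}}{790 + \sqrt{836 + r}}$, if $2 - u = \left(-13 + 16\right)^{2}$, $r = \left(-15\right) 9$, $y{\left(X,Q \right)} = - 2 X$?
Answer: $\frac{116 + i \sqrt{977}}{790 + \sqrt{701}} \approx 0.14207 + 0.038283 i$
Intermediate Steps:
$r = -135$
$u = -7$ ($u = 2 - \left(-13 + 16\right)^{2} = 2 - 3^{2} = 2 - 9 = -7$)
$\frac{\sqrt{u - 970} + y{\left(-58,-55 \right)}}{790 + \sqrt{836 + r}} = \frac{\sqrt{-7 - 970} - -116}{790 + \sqrt{836 - 135}} = \frac{\sqrt{-977} + 116}{790 + \sqrt{701}} = \frac{i \sqrt{977} + 116}{790 + \sqrt{701}} = \frac{116 + i \sqrt{977}}{790 + \sqrt{701}}$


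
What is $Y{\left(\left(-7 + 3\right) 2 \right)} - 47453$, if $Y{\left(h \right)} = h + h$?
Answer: $-47469$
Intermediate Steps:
$Y{\left(h \right)} = 2 h$
$Y{\left(\left(-7 + 3\right) 2 \right)} - 47453 = 2 \left(-7 + 3\right) 2 - 47453 = 2 \left(\left(-4\right) 2\right) - 47453 = 2 \left(-8\right) - 47453 = -16 - 47453 = -47469$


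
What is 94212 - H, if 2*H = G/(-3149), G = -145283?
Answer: 593201893/6298 ≈ 94189.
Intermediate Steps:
H = 145283/6298 (H = (-145283/(-3149))/2 = (-145283*(-1/3149))/2 = (1/2)*(145283/3149) = 145283/6298 ≈ 23.068)
94212 - H = 94212 - 1*145283/6298 = 94212 - 145283/6298 = 593201893/6298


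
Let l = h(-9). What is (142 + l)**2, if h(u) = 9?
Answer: 22801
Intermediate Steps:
l = 9
(142 + l)**2 = (142 + 9)**2 = 151**2 = 22801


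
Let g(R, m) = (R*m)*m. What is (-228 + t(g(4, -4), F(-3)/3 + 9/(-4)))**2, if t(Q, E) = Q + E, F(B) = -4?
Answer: 4044121/144 ≈ 28084.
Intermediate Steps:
g(R, m) = R*m**2
t(Q, E) = E + Q
(-228 + t(g(4, -4), F(-3)/3 + 9/(-4)))**2 = (-228 + ((-4/3 + 9/(-4)) + 4*(-4)**2))**2 = (-228 + ((-4*1/3 + 9*(-1/4)) + 4*16))**2 = (-228 + ((-4/3 - 9/4) + 64))**2 = (-228 + (-43/12 + 64))**2 = (-228 + 725/12)**2 = (-2011/12)**2 = 4044121/144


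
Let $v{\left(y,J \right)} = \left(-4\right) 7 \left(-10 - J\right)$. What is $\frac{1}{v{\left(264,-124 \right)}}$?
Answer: $- \frac{1}{3192} \approx -0.00031328$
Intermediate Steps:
$v{\left(y,J \right)} = 280 + 28 J$ ($v{\left(y,J \right)} = - 28 \left(-10 - J\right) = 280 + 28 J$)
$\frac{1}{v{\left(264,-124 \right)}} = \frac{1}{280 + 28 \left(-124\right)} = \frac{1}{280 - 3472} = \frac{1}{-3192} = - \frac{1}{3192}$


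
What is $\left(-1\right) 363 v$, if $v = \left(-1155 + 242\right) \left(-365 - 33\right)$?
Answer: $-131904762$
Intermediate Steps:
$v = 363374$ ($v = \left(-913\right) \left(-398\right) = 363374$)
$\left(-1\right) 363 v = \left(-1\right) 363 \cdot 363374 = \left(-363\right) 363374 = -131904762$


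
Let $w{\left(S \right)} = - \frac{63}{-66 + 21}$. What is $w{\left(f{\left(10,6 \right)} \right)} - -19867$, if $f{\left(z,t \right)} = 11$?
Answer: $\frac{99342}{5} \approx 19868.0$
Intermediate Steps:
$w{\left(S \right)} = \frac{7}{5}$ ($w{\left(S \right)} = - \frac{63}{-45} = \left(-63\right) \left(- \frac{1}{45}\right) = \frac{7}{5}$)
$w{\left(f{\left(10,6 \right)} \right)} - -19867 = \frac{7}{5} - -19867 = \frac{7}{5} + 19867 = \frac{99342}{5}$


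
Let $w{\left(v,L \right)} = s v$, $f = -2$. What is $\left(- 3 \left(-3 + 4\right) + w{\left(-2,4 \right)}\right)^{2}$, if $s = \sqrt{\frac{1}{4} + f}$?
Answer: $\left(3 + i \sqrt{7}\right)^{2} \approx 2.0 + 15.875 i$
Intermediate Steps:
$s = \frac{i \sqrt{7}}{2}$ ($s = \sqrt{\frac{1}{4} - 2} = \sqrt{- \frac{7}{4}} = \frac{i \sqrt{7}}{2} \approx 1.3229 i$)
$w{\left(v,L \right)} = \frac{i v \sqrt{7}}{2}$ ($w{\left(v,L \right)} = \frac{i \sqrt{7}}{2} v = \frac{i v \sqrt{7}}{2}$)
$\left(- 3 \left(-3 + 4\right) + w{\left(-2,4 \right)}\right)^{2} = \left(- 3 \left(-3 + 4\right) + \frac{1}{2} i \left(-2\right) \sqrt{7}\right)^{2} = \left(\left(-3\right) 1 - i \sqrt{7}\right)^{2} = \left(-3 - i \sqrt{7}\right)^{2}$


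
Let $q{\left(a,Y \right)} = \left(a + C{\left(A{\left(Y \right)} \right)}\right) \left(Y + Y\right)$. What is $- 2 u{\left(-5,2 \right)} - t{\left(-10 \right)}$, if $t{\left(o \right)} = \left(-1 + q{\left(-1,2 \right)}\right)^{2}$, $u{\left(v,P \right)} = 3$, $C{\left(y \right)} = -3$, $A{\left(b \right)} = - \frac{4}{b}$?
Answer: $-295$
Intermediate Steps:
$q{\left(a,Y \right)} = 2 Y \left(-3 + a\right)$ ($q{\left(a,Y \right)} = \left(a - 3\right) \left(Y + Y\right) = \left(-3 + a\right) 2 Y = 2 Y \left(-3 + a\right)$)
$t{\left(o \right)} = 289$ ($t{\left(o \right)} = \left(-1 + 2 \cdot 2 \left(-3 - 1\right)\right)^{2} = \left(-1 + 2 \cdot 2 \left(-4\right)\right)^{2} = \left(-1 - 16\right)^{2} = \left(-17\right)^{2} = 289$)
$- 2 u{\left(-5,2 \right)} - t{\left(-10 \right)} = \left(-2\right) 3 - 289 = -6 - 289 = -295$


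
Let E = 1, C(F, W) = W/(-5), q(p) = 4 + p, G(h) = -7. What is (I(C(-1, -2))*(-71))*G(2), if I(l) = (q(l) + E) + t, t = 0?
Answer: 13419/5 ≈ 2683.8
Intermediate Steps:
C(F, W) = -W/5 (C(F, W) = W*(-1/5) = -W/5)
I(l) = 5 + l (I(l) = ((4 + l) + 1) + 0 = (5 + l) + 0 = 5 + l)
(I(C(-1, -2))*(-71))*G(2) = ((5 - 1/5*(-2))*(-71))*(-7) = ((5 + 2/5)*(-71))*(-7) = ((27/5)*(-71))*(-7) = -1917/5*(-7) = 13419/5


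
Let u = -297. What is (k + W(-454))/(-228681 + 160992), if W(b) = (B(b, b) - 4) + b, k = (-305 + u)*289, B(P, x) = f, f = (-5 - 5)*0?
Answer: 174436/67689 ≈ 2.5770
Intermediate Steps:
f = 0 (f = -10*0 = 0)
B(P, x) = 0
k = -173978 (k = (-305 - 297)*289 = -602*289 = -173978)
W(b) = -4 + b (W(b) = (0 - 4) + b = -4 + b)
(k + W(-454))/(-228681 + 160992) = (-173978 + (-4 - 454))/(-228681 + 160992) = (-173978 - 458)/(-67689) = -174436*(-1/67689) = 174436/67689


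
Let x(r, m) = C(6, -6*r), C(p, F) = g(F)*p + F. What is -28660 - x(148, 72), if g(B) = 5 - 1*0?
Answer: -27802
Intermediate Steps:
g(B) = 5 (g(B) = 5 + 0 = 5)
C(p, F) = F + 5*p (C(p, F) = 5*p + F = F + 5*p)
x(r, m) = 30 - 6*r (x(r, m) = -6*r + 5*6 = -6*r + 30 = 30 - 6*r)
-28660 - x(148, 72) = -28660 - (30 - 6*148) = -28660 - (30 - 888) = -28660 - 1*(-858) = -28660 + 858 = -27802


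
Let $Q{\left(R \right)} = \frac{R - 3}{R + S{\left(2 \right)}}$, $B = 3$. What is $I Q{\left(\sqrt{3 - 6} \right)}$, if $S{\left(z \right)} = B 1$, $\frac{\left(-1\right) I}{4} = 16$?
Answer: $32 - 32 i \sqrt{3} \approx 32.0 - 55.426 i$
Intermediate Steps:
$I = -64$ ($I = \left(-4\right) 16 = -64$)
$S{\left(z \right)} = 3$ ($S{\left(z \right)} = 3 \cdot 1 = 3$)
$Q{\left(R \right)} = \frac{-3 + R}{3 + R}$ ($Q{\left(R \right)} = \frac{R - 3}{R + 3} = \frac{-3 + R}{3 + R}$)
$I Q{\left(\sqrt{3 - 6} \right)} = - 64 \frac{-3 + \sqrt{3 - 6}}{3 + \sqrt{3 - 6}} = - 64 \frac{-3 + \sqrt{-3}}{3 + \sqrt{-3}} = - 64 \frac{-3 + i \sqrt{3}}{3 + i \sqrt{3}} = - \frac{64 \left(-3 + i \sqrt{3}\right)}{3 + i \sqrt{3}}$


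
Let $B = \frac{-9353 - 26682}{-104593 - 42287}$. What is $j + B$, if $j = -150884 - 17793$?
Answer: $- \frac{4955048345}{29376} \approx -1.6868 \cdot 10^{5}$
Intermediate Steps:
$j = -168677$ ($j = -150884 - 17793 = -168677$)
$B = \frac{7207}{29376}$ ($B = - \frac{36035}{-146880} = \left(-36035\right) \left(- \frac{1}{146880}\right) = \frac{7207}{29376} \approx 0.24534$)
$j + B = -168677 + \frac{7207}{29376} = - \frac{4955048345}{29376}$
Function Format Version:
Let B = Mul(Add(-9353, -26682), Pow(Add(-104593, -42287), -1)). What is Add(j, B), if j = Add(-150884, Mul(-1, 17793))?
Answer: Rational(-4955048345, 29376) ≈ -1.6868e+5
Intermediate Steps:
j = -168677 (j = Add(-150884, -17793) = -168677)
B = Rational(7207, 29376) (B = Mul(-36035, Pow(-146880, -1)) = Mul(-36035, Rational(-1, 146880)) = Rational(7207, 29376) ≈ 0.24534)
Add(j, B) = Add(-168677, Rational(7207, 29376)) = Rational(-4955048345, 29376)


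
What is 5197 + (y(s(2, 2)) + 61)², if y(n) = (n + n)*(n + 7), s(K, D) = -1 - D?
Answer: 6566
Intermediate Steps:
y(n) = 2*n*(7 + n) (y(n) = (2*n)*(7 + n) = 2*n*(7 + n))
5197 + (y(s(2, 2)) + 61)² = 5197 + (2*(-1 - 1*2)*(7 + (-1 - 1*2)) + 61)² = 5197 + (2*(-1 - 2)*(7 + (-1 - 2)) + 61)² = 5197 + (2*(-3)*(7 - 3) + 61)² = 5197 + (2*(-3)*4 + 61)² = 5197 + (-24 + 61)² = 5197 + 37² = 5197 + 1369 = 6566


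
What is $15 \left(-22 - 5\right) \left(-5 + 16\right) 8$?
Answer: $-35640$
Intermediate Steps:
$15 \left(-22 - 5\right) \left(-5 + 16\right) 8 = 15 \left(\left(-27\right) 11\right) 8 = 15 \left(-297\right) 8 = \left(-4455\right) 8 = -35640$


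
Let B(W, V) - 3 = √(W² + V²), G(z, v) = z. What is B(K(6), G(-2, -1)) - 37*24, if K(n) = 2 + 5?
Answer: -885 + √53 ≈ -877.72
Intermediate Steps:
K(n) = 7
B(W, V) = 3 + √(V² + W²) (B(W, V) = 3 + √(W² + V²) = 3 + √(V² + W²))
B(K(6), G(-2, -1)) - 37*24 = (3 + √((-2)² + 7²)) - 37*24 = (3 + √(4 + 49)) - 888 = (3 + √53) - 888 = -885 + √53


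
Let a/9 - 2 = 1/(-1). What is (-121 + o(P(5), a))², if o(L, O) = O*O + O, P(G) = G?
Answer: 961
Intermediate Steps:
a = 9 (a = 18 + 9/(-1) = 18 + 9*(-1) = 18 - 9 = 9)
o(L, O) = O + O² (o(L, O) = O² + O = O + O²)
(-121 + o(P(5), a))² = (-121 + 9*(1 + 9))² = (-121 + 9*10)² = (-121 + 90)² = (-31)² = 961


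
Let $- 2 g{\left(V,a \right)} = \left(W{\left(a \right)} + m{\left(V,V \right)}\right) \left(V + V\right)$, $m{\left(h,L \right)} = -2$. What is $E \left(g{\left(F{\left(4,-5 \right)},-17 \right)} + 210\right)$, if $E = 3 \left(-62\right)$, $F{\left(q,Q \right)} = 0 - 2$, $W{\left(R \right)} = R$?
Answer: $-31992$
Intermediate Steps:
$F{\left(q,Q \right)} = -2$ ($F{\left(q,Q \right)} = 0 - 2 = -2$)
$g{\left(V,a \right)} = - V \left(-2 + a\right)$ ($g{\left(V,a \right)} = - \frac{\left(a - 2\right) \left(V + V\right)}{2} = - \frac{\left(-2 + a\right) 2 V}{2} = - \frac{2 V \left(-2 + a\right)}{2} = - V \left(-2 + a\right)$)
$E = -186$
$E \left(g{\left(F{\left(4,-5 \right)},-17 \right)} + 210\right) = - 186 \left(- 2 \left(2 - -17\right) + 210\right) = - 186 \left(- 2 \left(2 + 17\right) + 210\right) = - 186 \left(\left(-2\right) 19 + 210\right) = - 186 \left(-38 + 210\right) = \left(-186\right) 172 = -31992$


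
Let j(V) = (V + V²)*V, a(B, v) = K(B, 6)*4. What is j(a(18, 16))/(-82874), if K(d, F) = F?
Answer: -7200/41437 ≈ -0.17376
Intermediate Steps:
a(B, v) = 24 (a(B, v) = 6*4 = 24)
j(V) = V*(V + V²)
j(a(18, 16))/(-82874) = (24²*(1 + 24))/(-82874) = (576*25)*(-1/82874) = 14400*(-1/82874) = -7200/41437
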